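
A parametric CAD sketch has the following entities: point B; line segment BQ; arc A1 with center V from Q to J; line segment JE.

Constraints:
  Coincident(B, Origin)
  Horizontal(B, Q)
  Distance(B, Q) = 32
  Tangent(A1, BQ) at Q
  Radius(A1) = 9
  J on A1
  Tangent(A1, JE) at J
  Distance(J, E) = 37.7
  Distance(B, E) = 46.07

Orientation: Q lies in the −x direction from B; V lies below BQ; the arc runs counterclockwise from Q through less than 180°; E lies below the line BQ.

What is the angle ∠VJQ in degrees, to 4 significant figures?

25.01°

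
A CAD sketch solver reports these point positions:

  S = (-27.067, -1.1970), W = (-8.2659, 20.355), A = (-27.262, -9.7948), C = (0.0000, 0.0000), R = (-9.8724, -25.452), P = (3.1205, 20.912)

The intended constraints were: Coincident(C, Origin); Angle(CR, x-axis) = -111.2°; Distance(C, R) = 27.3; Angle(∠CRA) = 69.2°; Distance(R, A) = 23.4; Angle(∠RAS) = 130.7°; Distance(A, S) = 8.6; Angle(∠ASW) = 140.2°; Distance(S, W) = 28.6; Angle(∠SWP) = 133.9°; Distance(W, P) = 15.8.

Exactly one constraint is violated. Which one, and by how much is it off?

Distance(W, P) = 15.8 — off by 4.40.

C = (0.00, 0.00) ✓; CR at -111.2° ✓; |CR| = 27.30 ✓; ∠CRA = 69.20° ✓; |RA| = 23.40 ✓; ∠RAS = 130.7° ✓; |AS| = 8.600 ✓; ∠ASW = 140.2° ✓; |SW| = 28.60 ✓; ∠SWP = 133.9° ✓; |WP| = 11.40 ✗.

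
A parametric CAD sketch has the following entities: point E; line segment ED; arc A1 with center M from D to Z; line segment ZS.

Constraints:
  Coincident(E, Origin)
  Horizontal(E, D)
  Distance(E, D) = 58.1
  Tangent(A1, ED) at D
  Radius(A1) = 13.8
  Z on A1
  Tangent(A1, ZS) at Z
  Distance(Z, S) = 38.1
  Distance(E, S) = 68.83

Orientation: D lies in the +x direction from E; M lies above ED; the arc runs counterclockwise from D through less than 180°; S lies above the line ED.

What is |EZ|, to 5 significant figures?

72.417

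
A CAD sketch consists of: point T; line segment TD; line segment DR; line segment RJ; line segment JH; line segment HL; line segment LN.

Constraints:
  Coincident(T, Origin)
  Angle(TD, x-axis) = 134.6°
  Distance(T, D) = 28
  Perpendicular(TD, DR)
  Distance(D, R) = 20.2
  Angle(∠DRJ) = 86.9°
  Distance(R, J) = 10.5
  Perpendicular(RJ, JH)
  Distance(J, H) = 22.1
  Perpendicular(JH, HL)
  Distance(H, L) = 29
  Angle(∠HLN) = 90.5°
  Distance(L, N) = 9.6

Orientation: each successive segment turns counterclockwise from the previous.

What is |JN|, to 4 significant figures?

31.66

T is at the origin; TD runs at 134.6° with length 28.0, so D = (-19.66, 19.94). TD is perpendicular to DR, so DR runs at -135.4°; with |DR| = 20.2, R = (-34.04, 5.753). ∠DRJ = 86.9° gives RJ at -42.30° from the x-axis; with |RJ| = 10.5, J = (-26.28, -1.313). RJ ⟂ JH, so JH runs at 47.70°; with |JH| = 22.1, H = (-11.40, 15.03). JH is perpendicular to HL, so HL runs at 137.7°; with |HL| = 29.0, L = (-32.85, 34.55). ∠HLN = 90.5° gives LN at -132.8° from the x-axis; with |LN| = 9.6, N = (-39.38, 27.51). Then |JN| = |N − J| = 31.66.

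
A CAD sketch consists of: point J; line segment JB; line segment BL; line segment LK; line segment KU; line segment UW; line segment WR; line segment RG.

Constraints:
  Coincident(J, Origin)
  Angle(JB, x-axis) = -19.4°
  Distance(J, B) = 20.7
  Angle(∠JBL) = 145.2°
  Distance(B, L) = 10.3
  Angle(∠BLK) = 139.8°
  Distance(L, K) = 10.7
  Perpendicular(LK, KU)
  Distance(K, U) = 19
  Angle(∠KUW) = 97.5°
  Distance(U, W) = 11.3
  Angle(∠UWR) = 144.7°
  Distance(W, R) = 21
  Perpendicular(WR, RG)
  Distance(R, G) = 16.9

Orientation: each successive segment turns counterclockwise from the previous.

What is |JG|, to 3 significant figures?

31.0

J is at the origin; JB runs at -19.4° with length 20.7, so B = (19.5, -6.88). ∠JBL = 145.2° gives BL at 15.4° from the x-axis; with |BL| = 10.3, L = (29.5, -4.14). ∠BLK = 139.8° gives LK at 55.6° from the x-axis; with |LK| = 10.7, K = (35.5, 4.69). The perpendicularity gives KU at right angles to LK, so KU runs at 146°; with |KU| = 19.0, U = (19.8, 15.4). ∠KUW = 97.5° gives UW at -132° from the x-axis; with |UW| = 11.3, W = (12.3, 7.01). ∠UWR = 144.7° gives WR at -96.6° from the x-axis; with |WR| = 21.0, R = (9.86, -13.8). The perpendicularity gives RG at right angles to WR, so RG runs at -6.60°; with |RG| = 16.9, G = (26.7, -15.8). Then |JG| = |G − J| = 31.0.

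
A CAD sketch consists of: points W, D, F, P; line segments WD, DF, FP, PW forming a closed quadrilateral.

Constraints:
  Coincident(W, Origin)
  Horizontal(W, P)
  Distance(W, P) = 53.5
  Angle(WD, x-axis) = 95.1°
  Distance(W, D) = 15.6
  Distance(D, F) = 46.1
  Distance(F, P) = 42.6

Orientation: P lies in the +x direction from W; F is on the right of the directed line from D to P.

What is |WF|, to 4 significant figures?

32.14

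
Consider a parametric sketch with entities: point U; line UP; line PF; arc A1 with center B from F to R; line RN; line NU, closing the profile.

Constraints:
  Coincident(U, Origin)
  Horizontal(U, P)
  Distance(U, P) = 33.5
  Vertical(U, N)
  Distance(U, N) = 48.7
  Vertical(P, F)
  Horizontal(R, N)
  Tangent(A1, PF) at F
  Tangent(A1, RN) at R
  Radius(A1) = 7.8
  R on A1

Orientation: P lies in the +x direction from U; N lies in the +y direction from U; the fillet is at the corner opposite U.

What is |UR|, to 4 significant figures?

55.07

U is at the origin; UP is horizontal with |UP| = 33.5 and P on the +x side, so P = (33.50, 0.000). U and N share the same x with |UN| = 48.7 and N on the +y side, so N = (0.000, 48.70). The virtual corner opposite U is at (33.50, 48.70). Since A1 is tangent to PF there, BF ⟂ PF and A1 meets RN tangentially, so BR is at right angles to RN, with radius 7.8, so the center B sits 7.8 in from both sides at B = (25.70, 40.90). That places the tangent points at F = (33.50, 40.90) on PF and R = (25.70, 48.70) on RN. Then |UR| = |R − U| = 55.07.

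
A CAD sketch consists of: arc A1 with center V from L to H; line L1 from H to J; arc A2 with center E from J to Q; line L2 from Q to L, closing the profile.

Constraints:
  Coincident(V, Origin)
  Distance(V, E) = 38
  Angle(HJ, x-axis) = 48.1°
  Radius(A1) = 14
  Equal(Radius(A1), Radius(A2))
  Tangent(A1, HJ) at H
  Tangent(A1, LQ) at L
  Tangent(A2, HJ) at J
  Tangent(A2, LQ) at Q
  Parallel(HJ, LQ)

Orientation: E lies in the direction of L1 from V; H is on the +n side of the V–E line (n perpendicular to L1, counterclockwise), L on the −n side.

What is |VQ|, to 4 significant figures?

40.50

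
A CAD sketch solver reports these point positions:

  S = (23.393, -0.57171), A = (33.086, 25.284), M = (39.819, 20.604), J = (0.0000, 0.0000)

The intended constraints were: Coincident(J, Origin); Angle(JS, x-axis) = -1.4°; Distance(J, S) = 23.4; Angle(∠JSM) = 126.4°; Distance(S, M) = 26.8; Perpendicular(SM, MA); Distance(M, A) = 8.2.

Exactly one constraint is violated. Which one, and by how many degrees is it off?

Perpendicular(SM, MA) — off by 3.00°.

J = (0.00, 0.00) ✓; JS at -1.400° ✓; |JS| = 23.40 ✓; ∠JSM = 126.4° ✓; |SM| = 26.80 ✓; ∠(SM, MA) = 93.00° ✗; |MA| = 8.200 ✓.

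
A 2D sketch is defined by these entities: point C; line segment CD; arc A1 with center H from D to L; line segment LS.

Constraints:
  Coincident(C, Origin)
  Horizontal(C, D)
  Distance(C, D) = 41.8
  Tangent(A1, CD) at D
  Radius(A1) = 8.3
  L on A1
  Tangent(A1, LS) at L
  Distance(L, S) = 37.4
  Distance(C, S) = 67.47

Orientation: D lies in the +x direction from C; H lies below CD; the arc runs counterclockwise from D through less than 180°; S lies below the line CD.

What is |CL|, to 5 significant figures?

36.169

Checks: |HL| = 8.300 ✓; ∠(HL, LS) = 90.00° ✓; |LS| = 37.40 ✓; |CS| = 67.47 ✓.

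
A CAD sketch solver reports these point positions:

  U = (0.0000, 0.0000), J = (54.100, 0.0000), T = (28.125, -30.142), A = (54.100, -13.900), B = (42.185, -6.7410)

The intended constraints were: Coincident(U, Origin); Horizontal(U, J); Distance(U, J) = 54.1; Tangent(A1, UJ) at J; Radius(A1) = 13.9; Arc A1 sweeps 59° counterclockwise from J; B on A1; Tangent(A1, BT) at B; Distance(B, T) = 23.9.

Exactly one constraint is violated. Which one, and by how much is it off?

Distance(B, T) = 23.9 — off by 3.40.

U = (0.00, 0.00) ✓; U.y = 0.00, J.y = 0.00 ✓; |UJ| = 54.10 ✓; ∠(AJ, JU) = 90.00° ✓; |AJ| = 13.90 ✓; bearing(A→B) − bearing(A→J) = 59.00° ✓; |AB| = 13.90 ✓; ∠(AB, BT) = 90.00° ✓; |BT| = 27.30 ✗.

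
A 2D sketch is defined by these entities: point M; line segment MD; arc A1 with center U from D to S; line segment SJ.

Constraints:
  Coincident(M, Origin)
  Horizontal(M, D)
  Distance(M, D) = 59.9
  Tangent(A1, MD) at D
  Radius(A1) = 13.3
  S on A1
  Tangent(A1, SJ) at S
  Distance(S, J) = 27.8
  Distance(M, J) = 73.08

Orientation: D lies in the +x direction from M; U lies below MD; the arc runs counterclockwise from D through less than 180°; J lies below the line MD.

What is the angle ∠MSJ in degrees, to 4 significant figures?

133.7°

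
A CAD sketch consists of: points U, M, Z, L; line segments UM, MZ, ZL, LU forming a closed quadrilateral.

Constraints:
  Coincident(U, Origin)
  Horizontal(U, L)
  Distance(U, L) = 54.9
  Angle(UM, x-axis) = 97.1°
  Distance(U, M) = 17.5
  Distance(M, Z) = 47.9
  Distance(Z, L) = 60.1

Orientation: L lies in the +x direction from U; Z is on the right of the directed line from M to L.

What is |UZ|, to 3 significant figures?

30.4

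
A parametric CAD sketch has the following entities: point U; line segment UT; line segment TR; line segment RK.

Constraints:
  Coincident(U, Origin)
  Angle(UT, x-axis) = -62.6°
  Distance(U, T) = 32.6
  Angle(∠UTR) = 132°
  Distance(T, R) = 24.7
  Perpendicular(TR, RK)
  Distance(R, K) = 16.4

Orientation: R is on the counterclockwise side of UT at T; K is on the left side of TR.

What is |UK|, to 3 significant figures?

47.2

U is at the origin; UT runs at -62.6° with length 32.6, so T = 32.6·(cos -62.6°, sin -62.6°) = (15.0, -28.9). ∠UTR = 132.0°, so TR runs at -62.6° + (180° − 132.0°) = -14.6° from the x-axis; with |TR| = 24.7, R = T + 24.7·(cos -14.6°, sin -14.6°) = (38.9, -35.2). TR ⟂ RK; with |RK| = 16.4 on the left of TR, K = R + 16.4·(0.252, 0.968) = (43.0, -19.3). Then |UK| = |K − U| = 47.2.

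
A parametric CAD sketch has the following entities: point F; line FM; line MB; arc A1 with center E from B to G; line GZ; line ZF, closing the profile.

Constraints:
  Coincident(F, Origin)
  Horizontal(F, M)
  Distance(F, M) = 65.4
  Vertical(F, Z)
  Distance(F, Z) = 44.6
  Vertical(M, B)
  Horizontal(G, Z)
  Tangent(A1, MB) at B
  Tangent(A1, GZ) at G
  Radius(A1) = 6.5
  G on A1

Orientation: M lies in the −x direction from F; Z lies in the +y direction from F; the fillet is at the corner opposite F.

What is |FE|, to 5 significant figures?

70.149

F is at the origin; FM is horizontal with |FM| = 65.4 and M on the −x side, so M = (-65.400, 0.0000). F and Z share the same x with |FZ| = 44.6 and Z on the +y side, so Z = (0.0000, 44.600). The virtual corner opposite F is at (-65.400, 44.600). Since A1 is tangent to MB there, EB ⟂ MB and tangency of A1 to GZ means the radius EG is perpendicular to GZ, with radius 6.5, so the center E sits 6.5 in from both sides at E = (-58.900, 38.100). Then |FE| = |E − F| = 70.149.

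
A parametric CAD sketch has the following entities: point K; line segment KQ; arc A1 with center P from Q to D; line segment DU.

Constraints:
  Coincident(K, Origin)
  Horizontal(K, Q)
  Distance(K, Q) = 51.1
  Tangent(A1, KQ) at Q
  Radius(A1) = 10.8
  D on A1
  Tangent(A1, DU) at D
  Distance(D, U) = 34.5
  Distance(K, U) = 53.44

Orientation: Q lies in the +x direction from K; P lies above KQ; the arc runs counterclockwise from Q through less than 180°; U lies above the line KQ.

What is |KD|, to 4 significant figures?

61.34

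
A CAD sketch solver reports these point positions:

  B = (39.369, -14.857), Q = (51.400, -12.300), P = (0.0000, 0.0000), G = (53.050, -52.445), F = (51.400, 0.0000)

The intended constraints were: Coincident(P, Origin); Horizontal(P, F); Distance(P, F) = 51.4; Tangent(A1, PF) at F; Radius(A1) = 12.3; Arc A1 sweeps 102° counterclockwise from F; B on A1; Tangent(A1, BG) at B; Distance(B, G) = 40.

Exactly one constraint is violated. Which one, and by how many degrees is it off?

Tangent(A1, BG) at B — off by 8.00°.

P = (0.00, 0.00) ✓; P.y = 0.00, F.y = 0.00 ✓; |PF| = 51.40 ✓; ∠(QF, FP) = 90.00° ✓; |QF| = 12.30 ✓; bearing(Q→B) − bearing(Q→F) = 102.0° ✓; |QB| = 12.30 ✓; ∠(QB, BG) = 82.00° ✗; |BG| = 40.00 ✓.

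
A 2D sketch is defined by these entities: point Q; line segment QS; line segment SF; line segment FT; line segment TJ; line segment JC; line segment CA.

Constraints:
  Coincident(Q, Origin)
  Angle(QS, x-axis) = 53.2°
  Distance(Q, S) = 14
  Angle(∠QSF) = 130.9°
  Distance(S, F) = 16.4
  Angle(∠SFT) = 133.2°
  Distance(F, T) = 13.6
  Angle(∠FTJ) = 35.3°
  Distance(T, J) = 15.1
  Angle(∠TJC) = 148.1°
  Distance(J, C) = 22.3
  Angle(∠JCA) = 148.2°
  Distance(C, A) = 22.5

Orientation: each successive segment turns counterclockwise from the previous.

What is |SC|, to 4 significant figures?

9.942

Q is at the origin; QS runs at 53.2° with length 14.0, so S = (8.386, 11.21). ∠QSF = 130.9° gives SF at 102.3° from the x-axis; with |SF| = 16.4, F = (4.893, 27.23). ∠SFT = 133.2° gives FT at 149.1° from the x-axis; with |FT| = 13.6, T = (-6.777, 34.22). ∠FTJ = 35.3° gives TJ at -66.20° from the x-axis; with |TJ| = 15.1, J = (-0.6835, 20.40). ∠TJC = 148.1° gives JC at -34.30° from the x-axis; with |JC| = 22.3, C = (17.74, 7.835). Then |SC| = |C − S| = 9.942.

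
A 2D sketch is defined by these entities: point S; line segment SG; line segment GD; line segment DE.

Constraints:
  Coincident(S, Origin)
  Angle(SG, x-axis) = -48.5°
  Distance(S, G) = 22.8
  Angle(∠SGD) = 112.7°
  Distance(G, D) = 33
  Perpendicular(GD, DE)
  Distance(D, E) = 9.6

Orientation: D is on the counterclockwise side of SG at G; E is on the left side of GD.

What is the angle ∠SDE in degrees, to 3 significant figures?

63.3°

S is at the origin; SG runs at -48.5° with length 22.8, so G = 22.8·(cos -48.5°, sin -48.5°) = (15.1, -17.1). ∠SGD = 112.7°, so GD runs at -48.5° + (180° − 112.7°) = 18.8° from the x-axis; with |GD| = 33.0, D = G + 33.0·(cos 18.8°, sin 18.8°) = (46.3, -6.44). The perpendicularity gives DE at right angles to GD; with |DE| = 9.6 on the left of GD, E = D + 9.6·(-0.322, 0.947) = (43.3, 2.65). Then cos ∠SDE = DS·DE / (|DS||DE|), giving 63.3°.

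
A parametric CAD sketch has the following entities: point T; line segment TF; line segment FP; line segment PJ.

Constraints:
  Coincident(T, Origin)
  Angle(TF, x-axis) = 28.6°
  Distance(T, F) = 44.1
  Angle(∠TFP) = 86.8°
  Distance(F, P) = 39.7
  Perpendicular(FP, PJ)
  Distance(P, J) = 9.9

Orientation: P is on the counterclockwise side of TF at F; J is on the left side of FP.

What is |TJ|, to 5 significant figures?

50.514

∠TFP = 86.8°, so FP runs at 28.6° + (180° − 86.8°) = 121.80° from the x-axis; with |FP| = 39.7, P = F + 39.7·(cos 121.80°, sin 121.80°) = (17.799, 54.851). FP is perpendicular to PJ; with |PJ| = 9.9 on the left of FP, J = P + 9.9·(-0.84989, -0.52696) = (9.3850, 49.634). Then |TJ| = |J − T| = 50.514.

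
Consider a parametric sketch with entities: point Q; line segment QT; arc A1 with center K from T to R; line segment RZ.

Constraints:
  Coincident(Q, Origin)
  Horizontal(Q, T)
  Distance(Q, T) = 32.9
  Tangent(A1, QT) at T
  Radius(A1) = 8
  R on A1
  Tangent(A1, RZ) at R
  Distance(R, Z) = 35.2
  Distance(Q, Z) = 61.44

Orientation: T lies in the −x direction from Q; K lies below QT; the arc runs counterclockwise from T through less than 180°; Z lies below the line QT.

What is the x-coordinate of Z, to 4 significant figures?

-44.75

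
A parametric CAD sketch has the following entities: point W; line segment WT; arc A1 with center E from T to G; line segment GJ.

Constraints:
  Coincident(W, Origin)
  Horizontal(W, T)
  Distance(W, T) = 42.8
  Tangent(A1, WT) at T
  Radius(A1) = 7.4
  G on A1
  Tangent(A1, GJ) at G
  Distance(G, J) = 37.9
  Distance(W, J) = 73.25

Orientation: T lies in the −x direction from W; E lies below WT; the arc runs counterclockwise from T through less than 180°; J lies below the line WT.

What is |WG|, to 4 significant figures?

50.23

W is at the origin; WT is horizontal with |WT| = 42.8 and T on the −x side, so T = (-42.80, 0.000). Tangency of A1 to WT means the radius ET is perpendicular to WT, so E = T + (0, -7.4) = (-42.80, -7.400). Since EG ⟂ GJ (tangency), |EJ| = √(7.4² + 37.9²) = 38.62 regardless of where G sits on A1. So J lies on both circle(W, 73.25) and circle(E, 38.62); the below-WT intersection is J = (-60.05, -41.95). G is the foot of the tangent from J: G = (-49.93, -5.425).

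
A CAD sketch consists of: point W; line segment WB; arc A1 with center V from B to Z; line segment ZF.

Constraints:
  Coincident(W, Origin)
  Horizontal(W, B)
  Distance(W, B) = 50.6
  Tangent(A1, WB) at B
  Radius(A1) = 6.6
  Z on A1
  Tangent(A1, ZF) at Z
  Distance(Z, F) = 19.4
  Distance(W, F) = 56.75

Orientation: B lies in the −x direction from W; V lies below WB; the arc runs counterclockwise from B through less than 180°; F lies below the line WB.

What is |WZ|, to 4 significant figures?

57.47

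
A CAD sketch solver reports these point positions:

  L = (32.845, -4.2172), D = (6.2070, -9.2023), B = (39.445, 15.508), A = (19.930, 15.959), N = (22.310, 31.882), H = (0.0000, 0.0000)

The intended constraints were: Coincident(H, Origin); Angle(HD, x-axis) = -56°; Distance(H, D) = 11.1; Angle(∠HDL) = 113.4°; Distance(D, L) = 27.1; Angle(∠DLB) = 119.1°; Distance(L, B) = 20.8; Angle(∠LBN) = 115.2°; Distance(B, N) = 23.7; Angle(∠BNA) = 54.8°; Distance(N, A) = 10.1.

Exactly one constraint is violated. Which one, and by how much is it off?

Distance(N, A) = 10.1 — off by 6.00.

H = (0.00, 0.00) ✓; HD at -56.00° ✓; |HD| = 11.10 ✓; ∠HDL = 113.4° ✓; |DL| = 27.10 ✓; ∠DLB = 119.1° ✓; |LB| = 20.80 ✓; ∠LBN = 115.2° ✓; |BN| = 23.70 ✓; ∠BNA = 54.80° ✓; |NA| = 16.10 ✗.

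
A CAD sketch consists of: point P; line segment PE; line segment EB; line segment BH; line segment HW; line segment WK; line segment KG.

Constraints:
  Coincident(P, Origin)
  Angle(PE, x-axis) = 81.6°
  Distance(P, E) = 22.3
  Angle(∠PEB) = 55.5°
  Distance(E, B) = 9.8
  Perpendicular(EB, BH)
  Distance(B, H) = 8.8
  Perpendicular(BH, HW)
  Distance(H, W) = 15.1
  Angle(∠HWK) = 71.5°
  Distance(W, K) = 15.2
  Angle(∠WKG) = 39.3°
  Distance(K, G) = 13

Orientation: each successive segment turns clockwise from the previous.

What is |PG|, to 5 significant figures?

14.570

P is at the origin; PE runs at 81.6° with length 22.3, so E = (3.2577, 22.061). ∠PEB = 55.5° gives EB at -42.900° from the x-axis; with |EB| = 9.8, B = (10.437, 15.390). EB ⟂ BH, so BH runs at -132.90°; with |BH| = 8.8, H = (4.4462, 8.9433). The perpendicularity gives HW at right angles to BH, so HW runs at 137.10°; with |HW| = 15.1, W = (-6.6152, 19.222). ∠HWK = 71.5° gives WK at 28.600° from the x-axis; with |WK| = 15.2, K = (6.7302, 26.498). ∠WKG = 39.3° gives KG at -112.10° from the x-axis; with |KG| = 13.0, G = (1.8393, 14.453). Then |PG| = |G − P| = 14.570.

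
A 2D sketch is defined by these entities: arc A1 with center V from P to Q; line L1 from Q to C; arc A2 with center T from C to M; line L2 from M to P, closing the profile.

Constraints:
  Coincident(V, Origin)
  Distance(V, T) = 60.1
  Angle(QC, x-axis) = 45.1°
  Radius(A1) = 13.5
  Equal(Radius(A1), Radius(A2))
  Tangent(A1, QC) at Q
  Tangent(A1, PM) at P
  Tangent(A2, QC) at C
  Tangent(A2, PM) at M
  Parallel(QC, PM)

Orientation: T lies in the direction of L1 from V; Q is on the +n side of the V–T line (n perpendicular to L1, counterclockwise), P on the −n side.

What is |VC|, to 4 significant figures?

61.60

Tangency of A1 to both parallel lines with radius 13.5 puts Q and P at V ± 13.5·n: Q = (-9.563, 9.529), P = (9.563, -9.529). Equal radii place C and M the same way about T: C = T + 13.5·n = (32.86, 52.10), M = T − 13.5·n = (51.99, 33.04). Then |VC| = |C − V| = 61.60.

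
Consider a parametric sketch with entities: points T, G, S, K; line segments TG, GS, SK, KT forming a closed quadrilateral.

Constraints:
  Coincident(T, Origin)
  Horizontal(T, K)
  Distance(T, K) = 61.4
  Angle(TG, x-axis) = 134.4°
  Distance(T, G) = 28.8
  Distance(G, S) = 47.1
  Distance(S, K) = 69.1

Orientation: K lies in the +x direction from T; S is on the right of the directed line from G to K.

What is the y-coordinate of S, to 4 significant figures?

-23.51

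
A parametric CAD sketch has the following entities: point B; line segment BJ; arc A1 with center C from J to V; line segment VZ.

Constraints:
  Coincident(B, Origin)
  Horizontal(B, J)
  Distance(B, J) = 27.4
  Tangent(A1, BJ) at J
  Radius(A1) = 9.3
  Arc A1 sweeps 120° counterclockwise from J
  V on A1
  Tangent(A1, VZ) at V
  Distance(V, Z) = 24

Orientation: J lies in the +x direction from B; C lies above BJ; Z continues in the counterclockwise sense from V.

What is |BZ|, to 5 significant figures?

41.912

B is at the origin; BJ is horizontal with |BJ| = 27.4 and J on the +x side, so J = (27.400, 0.0000). Tangency of A1 to BJ means the radius CJ is perpendicular to BJ, so C = J + (0, 9.3) = (27.400, 9.3000). On A1, J sits at bearing -90° from C; a 120° counterclockwise sweep puts V at bearing 30°, so V = C + 9.3·(cos 30°, sin 30°) = (35.454, 13.950). The tangent condition forces CV to be normal to VZ, so VZ runs along (−sin 30°, cos 30°); with |VZ| = 24.0, Z = (23.454, 34.735). Then |BZ| = |Z − B| = 41.912.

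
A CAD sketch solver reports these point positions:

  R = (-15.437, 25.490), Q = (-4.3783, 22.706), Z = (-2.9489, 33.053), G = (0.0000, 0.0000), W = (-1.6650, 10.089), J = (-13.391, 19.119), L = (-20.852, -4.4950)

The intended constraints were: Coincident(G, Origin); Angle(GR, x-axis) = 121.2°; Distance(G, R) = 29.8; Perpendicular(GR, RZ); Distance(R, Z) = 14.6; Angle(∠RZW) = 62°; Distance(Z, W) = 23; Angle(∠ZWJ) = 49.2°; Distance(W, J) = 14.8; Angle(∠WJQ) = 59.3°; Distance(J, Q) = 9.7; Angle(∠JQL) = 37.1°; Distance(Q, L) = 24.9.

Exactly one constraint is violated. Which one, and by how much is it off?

Distance(Q, L) = 24.9 — off by 6.90.

G = (0.00, 0.00) ✓; GR at 121.2° ✓; |GR| = 29.80 ✓; ∠(GR, RZ) = 90.00° ✓; |RZ| = 14.60 ✓; ∠RZW = 62.00° ✓; |ZW| = 23.00 ✓; ∠ZWJ = 49.20° ✓; |WJ| = 14.80 ✓; ∠WJQ = 59.30° ✓; |JQ| = 9.700 ✓; ∠JQL = 37.10° ✓; |QL| = 31.80 ✗.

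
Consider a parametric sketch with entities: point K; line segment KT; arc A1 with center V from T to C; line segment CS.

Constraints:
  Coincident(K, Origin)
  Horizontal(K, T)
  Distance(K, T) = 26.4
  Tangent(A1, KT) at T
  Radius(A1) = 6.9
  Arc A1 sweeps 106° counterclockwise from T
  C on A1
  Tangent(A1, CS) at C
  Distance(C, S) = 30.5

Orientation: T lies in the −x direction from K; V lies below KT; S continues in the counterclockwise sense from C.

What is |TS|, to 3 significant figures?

38.2

K is at the origin; K and T share the same y with |KT| = 26.4 and T on the −x side, so T = (-26.4, 0.00). A1 meets KT tangentially, so VT is at right angles to KT, so V = T + (0, -6.9) = (-26.4, -6.90). On A1, T sits at bearing 90° from V; a 106° counterclockwise sweep puts C at bearing 196°, so C = V + 6.9·(cos 196°, sin 196°) = (-33.0, -8.80). Since A1 is tangent to CS there, VC ⟂ CS, so CS runs along (−sin 196°, cos 196°); with |CS| = 30.5, S = (-24.6, -38.1). Then |TS| = |S − T| = 38.2.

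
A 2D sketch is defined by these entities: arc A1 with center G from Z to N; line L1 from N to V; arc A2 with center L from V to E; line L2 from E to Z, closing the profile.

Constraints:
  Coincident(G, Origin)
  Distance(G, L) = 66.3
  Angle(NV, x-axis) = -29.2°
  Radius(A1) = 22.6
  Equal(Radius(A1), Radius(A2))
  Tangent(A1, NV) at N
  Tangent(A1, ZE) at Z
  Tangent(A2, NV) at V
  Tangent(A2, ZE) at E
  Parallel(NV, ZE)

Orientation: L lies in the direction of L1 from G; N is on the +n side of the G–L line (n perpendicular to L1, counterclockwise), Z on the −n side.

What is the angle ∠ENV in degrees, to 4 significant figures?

34.28°

Tangency of A1 to both parallel lines with radius 22.6 puts N and Z at G ± 22.6·n: N = (11.03, 19.73), Z = (-11.03, -19.73). Equal radii place V and E the same way about L: V = L + 22.6·n = (68.90, -12.62), E = L − 22.6·n = (46.85, -52.07). Then cos ∠ENV = NE·NV / (|NE||NV|), giving 34.28°.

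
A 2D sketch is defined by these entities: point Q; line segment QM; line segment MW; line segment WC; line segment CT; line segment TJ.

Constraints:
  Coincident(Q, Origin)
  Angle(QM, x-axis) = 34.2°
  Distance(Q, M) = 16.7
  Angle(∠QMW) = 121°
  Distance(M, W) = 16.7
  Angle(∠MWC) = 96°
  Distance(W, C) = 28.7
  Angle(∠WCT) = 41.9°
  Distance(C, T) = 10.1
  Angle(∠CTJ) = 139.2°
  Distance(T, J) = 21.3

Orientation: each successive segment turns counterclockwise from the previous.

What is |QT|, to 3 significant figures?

22.1

Q is at the origin; QM runs at 34.2° with length 16.7, so M = (13.8, 9.39). ∠QMW = 121.0° gives MW at 93.2° from the x-axis; with |MW| = 16.7, W = (12.9, 26.1). ∠MWC = 96.0° gives WC at 177° from the x-axis; with |WC| = 28.7, C = (-15.8, 27.5). ∠WCT = 41.9° gives CT at -44.7° from the x-axis; with |CT| = 10.1, T = (-8.61, 20.4). Then |QT| = |T − Q| = 22.1.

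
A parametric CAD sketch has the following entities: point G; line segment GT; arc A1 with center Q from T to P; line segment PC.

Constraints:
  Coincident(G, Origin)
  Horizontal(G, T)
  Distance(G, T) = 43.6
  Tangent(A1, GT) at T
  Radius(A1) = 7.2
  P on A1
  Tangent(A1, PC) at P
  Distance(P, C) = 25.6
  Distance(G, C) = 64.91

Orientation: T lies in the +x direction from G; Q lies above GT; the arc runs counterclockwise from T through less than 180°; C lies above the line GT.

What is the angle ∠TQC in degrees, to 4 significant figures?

148.0°

Checks: G = (0.00, 0.00) ✓; |QP| = 7.200 ✓; ∠(QP, PC) = 90.00° ✓; |PC| = 25.60 ✓; |GC| = 64.91 ✓.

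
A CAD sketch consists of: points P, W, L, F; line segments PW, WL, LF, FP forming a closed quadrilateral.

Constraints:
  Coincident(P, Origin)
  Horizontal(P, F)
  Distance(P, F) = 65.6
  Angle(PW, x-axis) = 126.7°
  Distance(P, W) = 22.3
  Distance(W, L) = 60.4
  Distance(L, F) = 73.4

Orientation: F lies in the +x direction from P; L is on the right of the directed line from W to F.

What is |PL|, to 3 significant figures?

40.2

P is at the origin; PF is horizontal with |PF| = 65.6 and F in +x, so F = (65.6, 0). PW runs at 126.7° with |PW| = 22.3, so W = (-13.3, 17.9). L is determined by |WL| = 60.4 and |LF| = 73.4 together: it lies at the intersection of circle(W, 60.4) and circle(F, 73.4). With |WF| = 80.9, the foot of the radical line on WF is 29.7 from W and the perpendicular offset is √(60.4² − 29.7²) = 52.6. Taking the right-of-WF solution: L = (4.04, -40.0).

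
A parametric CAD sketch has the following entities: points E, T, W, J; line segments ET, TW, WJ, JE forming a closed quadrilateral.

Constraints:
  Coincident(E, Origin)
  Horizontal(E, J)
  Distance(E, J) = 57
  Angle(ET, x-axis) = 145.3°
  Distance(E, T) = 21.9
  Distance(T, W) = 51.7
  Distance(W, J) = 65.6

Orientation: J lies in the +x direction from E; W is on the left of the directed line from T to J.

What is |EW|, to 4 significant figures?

53.78

E is at the origin; EJ is horizontal with |EJ| = 57.0 and J in +x, so J = (57.0, 0). ET runs at 145.3° with |ET| = 21.9, so T = (-18.00, 12.47). W is determined by |TW| = 51.7 and |WJ| = 65.6 together: it lies at the intersection of circle(T, 51.7) and circle(J, 65.6). With |TJ| = 76.03, the foot of the radical line on TJ is 27.30 from T and the perpendicular offset is √(51.7² − 27.30²) = 43.91. Taking the left-of-TJ solution: W = (16.12, 51.30).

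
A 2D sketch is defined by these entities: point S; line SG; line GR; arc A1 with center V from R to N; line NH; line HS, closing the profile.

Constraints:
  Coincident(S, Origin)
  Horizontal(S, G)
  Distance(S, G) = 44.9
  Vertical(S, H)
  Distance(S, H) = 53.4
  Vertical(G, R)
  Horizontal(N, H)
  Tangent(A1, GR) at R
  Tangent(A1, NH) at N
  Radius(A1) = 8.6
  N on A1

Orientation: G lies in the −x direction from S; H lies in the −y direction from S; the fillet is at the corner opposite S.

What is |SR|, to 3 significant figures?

63.4

The virtual corner opposite S is at (-44.9, -53.4). Tangency of A1 to GR means the radius VR is perpendicular to GR and since A1 is tangent to NH there, VN ⟂ NH, with radius 8.6, so the center V sits 8.6 in from both sides at V = (-36.3, -44.8). That places the tangent points at R = (-44.9, -44.8) on GR and N = (-36.3, -53.4) on NH. Then |SR| = |R − S| = 63.4.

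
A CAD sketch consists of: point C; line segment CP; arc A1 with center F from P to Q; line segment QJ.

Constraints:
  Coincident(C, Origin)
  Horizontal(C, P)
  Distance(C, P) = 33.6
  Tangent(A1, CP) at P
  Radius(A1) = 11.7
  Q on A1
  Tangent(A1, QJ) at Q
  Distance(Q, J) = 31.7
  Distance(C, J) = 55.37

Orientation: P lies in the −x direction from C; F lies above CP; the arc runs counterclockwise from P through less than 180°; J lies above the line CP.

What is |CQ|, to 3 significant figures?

27.0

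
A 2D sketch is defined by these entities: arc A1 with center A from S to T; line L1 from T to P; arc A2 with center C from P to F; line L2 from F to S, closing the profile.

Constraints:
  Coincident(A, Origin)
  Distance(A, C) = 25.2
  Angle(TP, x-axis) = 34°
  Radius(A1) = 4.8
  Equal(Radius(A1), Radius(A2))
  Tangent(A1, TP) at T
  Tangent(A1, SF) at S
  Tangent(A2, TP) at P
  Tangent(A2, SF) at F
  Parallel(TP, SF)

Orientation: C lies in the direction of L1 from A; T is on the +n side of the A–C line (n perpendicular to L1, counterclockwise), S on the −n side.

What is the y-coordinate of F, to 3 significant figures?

10.1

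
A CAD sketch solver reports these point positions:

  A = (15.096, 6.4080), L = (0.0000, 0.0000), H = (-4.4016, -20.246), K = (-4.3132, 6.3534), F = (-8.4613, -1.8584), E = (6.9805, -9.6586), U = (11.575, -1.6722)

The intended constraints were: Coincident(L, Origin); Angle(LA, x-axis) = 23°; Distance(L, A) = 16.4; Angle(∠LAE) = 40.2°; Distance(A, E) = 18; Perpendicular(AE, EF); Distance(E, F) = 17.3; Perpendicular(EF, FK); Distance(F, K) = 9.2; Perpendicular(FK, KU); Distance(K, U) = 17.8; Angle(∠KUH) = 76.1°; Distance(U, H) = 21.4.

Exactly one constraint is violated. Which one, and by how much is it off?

Distance(U, H) = 21.4 — off by 3.10.

L = (0.00, 0.00) ✓; LA at 23.00° ✓; |LA| = 16.40 ✓; ∠LAE = 40.20° ✓; |AE| = 18.00 ✓; ∠(AE, EF) = 90.00° ✓; |EF| = 17.30 ✓; ∠(EF, FK) = 90.00° ✓; |FK| = 9.200 ✓; ∠(FK, KU) = 90.00° ✓; |KU| = 17.80 ✓; ∠KUH = 76.10° ✓; |UH| = 24.50 ✗.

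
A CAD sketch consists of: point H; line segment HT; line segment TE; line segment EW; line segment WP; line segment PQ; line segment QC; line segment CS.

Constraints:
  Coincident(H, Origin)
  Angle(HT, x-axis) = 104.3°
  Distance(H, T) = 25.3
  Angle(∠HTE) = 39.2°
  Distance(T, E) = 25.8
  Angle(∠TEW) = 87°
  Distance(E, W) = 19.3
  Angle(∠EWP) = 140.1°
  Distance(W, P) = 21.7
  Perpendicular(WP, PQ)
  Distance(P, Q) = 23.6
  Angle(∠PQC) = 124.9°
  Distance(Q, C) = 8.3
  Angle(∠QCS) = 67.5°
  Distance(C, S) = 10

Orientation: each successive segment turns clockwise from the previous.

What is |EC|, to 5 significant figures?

33.720

WP ⟂ PQ, so PQ runs at 100.60°; with |PQ| = 23.6, Q = (-23.457, 13.483). ∠PQC = 124.9° gives QC at 45.500° from the x-axis; with |QC| = 8.3, C = (-17.639, 19.403). Then |EC| = |C − E| = 33.720.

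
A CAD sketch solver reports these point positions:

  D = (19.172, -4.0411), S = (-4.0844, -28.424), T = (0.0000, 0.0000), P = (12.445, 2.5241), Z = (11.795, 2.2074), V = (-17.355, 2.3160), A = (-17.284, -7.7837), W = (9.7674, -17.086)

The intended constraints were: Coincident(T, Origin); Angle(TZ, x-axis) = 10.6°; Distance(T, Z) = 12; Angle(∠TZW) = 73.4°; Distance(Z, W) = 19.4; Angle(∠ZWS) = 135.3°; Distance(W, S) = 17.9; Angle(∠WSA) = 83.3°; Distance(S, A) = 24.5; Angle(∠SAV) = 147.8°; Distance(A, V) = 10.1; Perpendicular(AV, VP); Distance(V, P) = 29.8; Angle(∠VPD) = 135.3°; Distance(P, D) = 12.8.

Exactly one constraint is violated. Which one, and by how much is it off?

Distance(P, D) = 12.8 — off by 3.40.

T = (0.00, 0.00) ✓; TZ at 10.60° ✓; |TZ| = 12.00 ✓; ∠TZW = 73.40° ✓; |ZW| = 19.40 ✓; ∠ZWS = 135.3° ✓; |WS| = 17.90 ✓; ∠WSA = 83.30° ✓; |SA| = 24.50 ✓; ∠SAV = 147.8° ✓; |AV| = 10.10 ✓; ∠(AV, VP) = 90.00° ✓; |VP| = 29.80 ✓; ∠VPD = 135.3° ✓; |PD| = 9.400 ✗.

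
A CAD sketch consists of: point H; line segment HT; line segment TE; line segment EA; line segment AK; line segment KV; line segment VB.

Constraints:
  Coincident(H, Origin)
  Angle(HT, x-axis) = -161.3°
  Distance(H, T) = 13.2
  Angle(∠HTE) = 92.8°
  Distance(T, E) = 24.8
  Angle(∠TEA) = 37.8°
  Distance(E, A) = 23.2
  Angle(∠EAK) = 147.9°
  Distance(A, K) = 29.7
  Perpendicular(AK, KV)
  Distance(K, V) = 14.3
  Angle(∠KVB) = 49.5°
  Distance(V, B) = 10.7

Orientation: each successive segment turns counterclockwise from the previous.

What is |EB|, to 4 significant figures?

41.52

H is at the origin; HT runs at -161.3° with length 13.2, so T = (-12.50, -4.232). ∠HTE = 92.8° gives TE at -74.10° from the x-axis; with |TE| = 24.8, E = (-5.709, -28.08). ∠TEA = 37.8° gives EA at 68.10° from the x-axis; with |EA| = 23.2, A = (2.944, -6.557). ∠EAK = 147.9° gives AK at 100.2° from the x-axis; with |AK| = 29.7, K = (-2.315, 22.67). AK is perpendicular to KV, so KV runs at -169.8°; with |KV| = 14.3, V = (-16.39, 20.14). ∠KVB = 49.5° gives VB at -39.30° from the x-axis; with |VB| = 10.7, B = (-8.109, 13.36). Then |EB| = |B − E| = 41.52.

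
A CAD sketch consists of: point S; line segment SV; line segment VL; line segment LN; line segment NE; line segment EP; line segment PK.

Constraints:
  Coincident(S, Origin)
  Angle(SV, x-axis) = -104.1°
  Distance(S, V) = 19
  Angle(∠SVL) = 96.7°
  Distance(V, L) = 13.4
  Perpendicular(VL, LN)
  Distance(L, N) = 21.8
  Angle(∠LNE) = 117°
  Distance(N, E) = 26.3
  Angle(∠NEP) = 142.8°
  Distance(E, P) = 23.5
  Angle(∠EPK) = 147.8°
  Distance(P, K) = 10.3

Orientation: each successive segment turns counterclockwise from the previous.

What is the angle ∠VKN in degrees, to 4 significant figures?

28.16°

S is at the origin; SV runs at -104.1° with length 19.0, so V = (-4.629, -18.43). ∠SVL = 96.7° gives VL at -20.80° from the x-axis; with |VL| = 13.4, L = (7.898, -23.19). VL is perpendicular to LN, so LN runs at 69.20°; with |LN| = 21.8, N = (15.64, -2.807). ∠LNE = 117.0° gives NE at 132.2° from the x-axis; with |NE| = 26.3, E = (-2.027, 16.68). ∠NEP = 142.8° gives EP at 169.4° from the x-axis; with |EP| = 23.5, P = (-25.13, 21.00). ∠EPK = 147.8° gives PK at -158.4° from the x-axis; with |PK| = 10.3, K = (-34.70, 17.21). Then cos ∠VKN = KV·KN / (|KV||KN|), giving 28.16°.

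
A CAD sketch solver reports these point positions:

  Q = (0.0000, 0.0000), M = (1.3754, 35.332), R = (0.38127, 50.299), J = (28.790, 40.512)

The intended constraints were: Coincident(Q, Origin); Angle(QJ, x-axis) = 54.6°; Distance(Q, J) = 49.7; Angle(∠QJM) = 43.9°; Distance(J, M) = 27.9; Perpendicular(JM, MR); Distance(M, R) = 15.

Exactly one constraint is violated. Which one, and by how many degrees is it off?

Perpendicular(JM, MR) — off by 6.90°.

Q = (0.00, 0.00) ✓; QJ at 54.60° ✓; |QJ| = 49.70 ✓; ∠QJM = 43.90° ✓; |JM| = 27.90 ✓; ∠(JM, MR) = 96.90° ✗; |MR| = 15.00 ✓.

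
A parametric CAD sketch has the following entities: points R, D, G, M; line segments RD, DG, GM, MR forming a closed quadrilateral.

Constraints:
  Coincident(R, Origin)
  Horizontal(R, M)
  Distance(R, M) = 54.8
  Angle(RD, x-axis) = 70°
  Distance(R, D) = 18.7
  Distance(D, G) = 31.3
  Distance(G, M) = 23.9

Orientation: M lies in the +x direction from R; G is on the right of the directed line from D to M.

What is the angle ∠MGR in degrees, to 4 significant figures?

172.3°

Checks: |DG| = 31.30 ✓; |GM| = 23.90 ✓.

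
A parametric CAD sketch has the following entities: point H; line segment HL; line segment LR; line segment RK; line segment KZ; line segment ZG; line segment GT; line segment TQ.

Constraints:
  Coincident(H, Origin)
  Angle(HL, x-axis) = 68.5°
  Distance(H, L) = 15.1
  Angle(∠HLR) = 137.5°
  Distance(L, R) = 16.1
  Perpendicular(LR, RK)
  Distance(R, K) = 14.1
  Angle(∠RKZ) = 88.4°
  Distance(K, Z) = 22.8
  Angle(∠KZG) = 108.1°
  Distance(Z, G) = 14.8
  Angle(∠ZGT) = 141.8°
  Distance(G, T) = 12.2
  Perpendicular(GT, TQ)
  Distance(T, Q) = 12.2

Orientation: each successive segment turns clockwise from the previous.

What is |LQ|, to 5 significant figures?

9.0304

H is at the origin; HL runs at 68.5° with length 15.1, so L = (5.5342, 14.049). ∠HLR = 137.5° gives LR at 26.000° from the x-axis; with |LR| = 16.1, R = (20.005, 21.107). LR ⟂ RK, so RK runs at -64.000°; with |RK| = 14.1, K = (26.186, 8.4341). ∠RKZ = 88.4° gives KZ at -155.60° from the x-axis; with |KZ| = 22.8, Z = (5.4222, -0.98470). ∠KZG = 108.1° gives ZG at 132.50° from the x-axis; with |ZG| = 14.8, G = (-4.5765, 9.9270). ∠ZGT = 141.8° gives GT at 94.300° from the x-axis; with |GT| = 12.2, T = (-5.4913, 22.093). GT is perpendicular to TQ, so TQ runs at 4.3000°; with |TQ| = 12.2, Q = (6.6744, 23.007). Then |LQ| = |Q − L| = 9.0304.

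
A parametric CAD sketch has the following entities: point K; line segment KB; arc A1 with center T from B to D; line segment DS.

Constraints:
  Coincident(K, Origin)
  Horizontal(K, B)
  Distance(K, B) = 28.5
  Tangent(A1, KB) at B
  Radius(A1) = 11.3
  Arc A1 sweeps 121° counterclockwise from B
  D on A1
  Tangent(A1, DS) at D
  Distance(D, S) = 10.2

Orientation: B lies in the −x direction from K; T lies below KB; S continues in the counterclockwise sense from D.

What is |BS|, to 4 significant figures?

26.24

K is at the origin; KB is horizontal with |KB| = 28.5 and B on the −x side, so B = (-28.50, 0.000). Tangency of A1 to KB means the radius TB is perpendicular to KB, so T = B + (0, -11.3) = (-28.50, -11.30). On A1, B sits at bearing 90° from T; a 121° counterclockwise sweep puts D at bearing 211°, so D = T + 11.3·(cos 211°, sin 211°) = (-38.19, -17.12). A1 meets DS tangentially, so TD is at right angles to DS, so DS runs along (−sin 211°, cos 211°); with |DS| = 10.2, S = (-32.93, -25.86). Then |BS| = |S − B| = 26.24.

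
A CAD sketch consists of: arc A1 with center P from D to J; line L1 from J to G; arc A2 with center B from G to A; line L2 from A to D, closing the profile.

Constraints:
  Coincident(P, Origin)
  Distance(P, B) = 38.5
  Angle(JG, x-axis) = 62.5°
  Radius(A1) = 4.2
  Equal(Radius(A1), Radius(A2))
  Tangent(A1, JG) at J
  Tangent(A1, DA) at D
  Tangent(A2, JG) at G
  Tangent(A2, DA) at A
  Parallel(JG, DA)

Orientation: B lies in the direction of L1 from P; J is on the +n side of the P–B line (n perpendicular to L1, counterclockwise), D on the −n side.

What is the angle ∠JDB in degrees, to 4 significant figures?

83.77°

The slot axis is L1's direction at 62.5°, so u = (cos 62.5°, sin 62.5°) = (0.4617, 0.8870) and n = (−sin 62.5°, cos 62.5°) = (-0.8870, 0.4617). P is at the origin and B lies 38.5 along u from P, so B = 38.5·u = (17.78, 34.15). Tangency of A1 to both parallel lines with radius 4.2 puts J and D at P ± 4.2·n: J = (-3.725, 1.939), D = (3.725, -1.939). Then cos ∠JDB = DJ·DB / (|DJ||DB|), giving 83.77°.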